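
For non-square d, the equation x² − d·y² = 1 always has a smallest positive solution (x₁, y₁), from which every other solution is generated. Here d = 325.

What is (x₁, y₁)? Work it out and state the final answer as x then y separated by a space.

√325 → a₀=18, period (36); ℓ=1 odd so k=1
a_0=18:  p_0=18·1+0=18,  q_0=18·0+1=1
a_1=36:  p_1=36·18+1=649,  q_1=36·1+0=36
fundamental: x₁=649, y₁=36  (since 421201 − 325·1296 = 1)

649 36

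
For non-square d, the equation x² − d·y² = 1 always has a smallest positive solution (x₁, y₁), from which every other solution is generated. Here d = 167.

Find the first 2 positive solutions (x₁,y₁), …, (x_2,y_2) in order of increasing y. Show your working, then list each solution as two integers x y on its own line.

168 13
56447 4368

[12; 1,11,1,24] for √167; ℓ=4 ⇒ convergent index 3
i=0: a=12 ⇒ p=12, q=1
i=1: a=1 ⇒ p=13, q=1
i=2: a=11 ⇒ p=155, q=12
i=3: a=1 ⇒ p=168, q=13
→ (168, 13).  Check: 168²=28224, 167·13²=28223, difference 1.
(168+13√167)^2 = 56447 + 4368√167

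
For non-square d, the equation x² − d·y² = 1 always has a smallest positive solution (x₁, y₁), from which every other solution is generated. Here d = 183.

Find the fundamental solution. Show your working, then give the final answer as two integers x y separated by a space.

487 36

√183 → a₀=13, period (1,1,8,1,1,26); ℓ=6 even so k=5
step 0: (13, 1)  from 13·(1,0) + (0,1)
step 1: (14, 1)  from 1·(13,1) + (1,0)
…
step 4: (257, 19)  from 1·(230,17) + (27,2)
step 5: (487, 36)  from 1·(257,19) + (230,17)
→ (487, 36).  Check: 487²=237169, 183·36²=237168, difference 1.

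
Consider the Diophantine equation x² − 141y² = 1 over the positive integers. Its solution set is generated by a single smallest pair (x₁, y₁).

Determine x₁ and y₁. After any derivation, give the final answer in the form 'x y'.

√141 → a₀=11, period (1,6,1,22); ℓ=4 even so k=3
k=0  a_k=11  p_k/q_k = 11/1
k=1  a_k=1  p_k/q_k = 12/1
k=2  a_k=6  p_k/q_k = 83/7
k=3  a_k=1  p_k/q_k = 95/8
(x₁, y₁) = (95, 8);  95² − 141·8² = 1 ✓

95 8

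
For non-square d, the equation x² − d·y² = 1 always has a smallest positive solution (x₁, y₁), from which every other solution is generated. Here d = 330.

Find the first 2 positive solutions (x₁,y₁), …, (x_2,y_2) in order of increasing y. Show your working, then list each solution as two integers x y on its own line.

109 6
23761 1308

√330 → a₀=18, period (6,36); ℓ=2 even so k=1
step 0: (18, 1)  from 18·(1,0) + (0,1)
step 1: (109, 6)  from 6·(18,1) + (1,0)
fundamental: x₁=109, y₁=6  (since 11881 − 330·36 = 1)
(x_2, y_2) = (109·109 + 330·6·6, 109·6 + 6·109) = (23761, 1308)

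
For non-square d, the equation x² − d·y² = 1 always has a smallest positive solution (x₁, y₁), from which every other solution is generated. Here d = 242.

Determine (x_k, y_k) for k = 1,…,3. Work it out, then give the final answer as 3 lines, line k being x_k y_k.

√242 → a₀=15, period (1,1,3,1,14,1,3,1,1,30); ℓ=10 even so k=9
i=0: a=15 ⇒ p=15, q=1
i=1: a=1 ⇒ p=16, q=1
i=2: a=1 ⇒ p=31, q=2
i=3: a=3 ⇒ p=109, q=7
i=4: a=1 ⇒ p=140, q=9
…
i=6: a=1 ⇒ p=2209, q=142
…
i=8: a=1 ⇒ p=10905, q=701
i=9: a=1 ⇒ p=19601, q=1260
→ (19601, 1260).  Check: 19601²=384199201, 242·1260²=384199200, difference 1.
k=2:  x_2 = 19601·19601+242·1260·1260 = 768398401,  y_2 = 19601·1260+1260·19601 = 49394520
k=3:  x_3 = 19601·768398401+242·1260·49394520 = 30122754096401,  y_3 = 19601·49394520+1260·768398401 = 1936363971780

19601 1260
768398401 49394520
30122754096401 1936363971780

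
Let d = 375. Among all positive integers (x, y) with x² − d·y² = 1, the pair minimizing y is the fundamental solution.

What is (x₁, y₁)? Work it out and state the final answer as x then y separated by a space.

15124 781

d=375: √d = [19; 2,1,2,1,5,1,2,1,2,38] (ℓ=10, even), read p_9/q_9
i=0: a=19 ⇒ p=19, q=1
…
i=3: a=2 ⇒ p=155, q=8
i=4: a=1 ⇒ p=213, q=11
i=5: a=5 ⇒ p=1220, q=63
i=6: a=1 ⇒ p=1433, q=74
i=7: a=2 ⇒ p=4086, q=211
i=8: a=1 ⇒ p=5519, q=285
i=9: a=2 ⇒ p=15124, q=781
→ (15124, 781).  Check: 15124²=228735376, 375·781²=228735375, difference 1.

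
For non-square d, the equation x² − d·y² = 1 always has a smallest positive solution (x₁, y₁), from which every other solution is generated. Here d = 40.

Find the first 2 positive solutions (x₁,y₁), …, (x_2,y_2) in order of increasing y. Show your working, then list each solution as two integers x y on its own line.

19 3
721 114

d=40: √d = [6; 3,12] (ℓ=2, even), read p_1/q_1
step 0: (6, 1)  from 6·(1,0) + (0,1)
step 1: (19, 3)  from 3·(6,1) + (1,0)
fundamental: x₁=19, y₁=3  (since 361 − 40·9 = 1)
(19+3√40)^2 = 721 + 114√40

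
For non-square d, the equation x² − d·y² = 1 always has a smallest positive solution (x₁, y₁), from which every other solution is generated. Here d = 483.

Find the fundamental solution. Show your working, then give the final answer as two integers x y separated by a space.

√483 → a₀=21, period (1,42); ℓ=2 even so k=1
step 0: (21, 1)  from 21·(1,0) + (0,1)
step 1: (22, 1)  from 1·(21,1) + (1,0)
(x₁, y₁) = (22, 1);  22² − 483·1² = 1 ✓

22 1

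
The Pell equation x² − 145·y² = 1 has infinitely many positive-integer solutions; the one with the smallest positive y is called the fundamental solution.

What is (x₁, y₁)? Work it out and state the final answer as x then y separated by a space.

289 24

√145 = [12; 24, …], period ℓ=1 (odd) → k=1
i=0: a=12 ⇒ p=12, q=1
i=1: a=24 ⇒ p=289, q=24
fundamental: x₁=289, y₁=24  (since 83521 − 145·576 = 1)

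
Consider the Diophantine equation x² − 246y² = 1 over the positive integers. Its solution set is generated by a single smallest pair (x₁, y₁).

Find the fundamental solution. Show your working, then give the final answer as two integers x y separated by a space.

88805 5662

d=246: √d = [15; 1,2,5,1,14,1,5,2,1,30] (ℓ=10, even), read p_9/q_9
step 0: (15, 1)  from 15·(1,0) + (0,1)
…
step 3: (251, 16)  from 5·(47,3) + (16,1)
step 4: (298, 19)  from 1·(251,16) + (47,3)
step 5: (4423, 282)  from 14·(298,19) + (251,16)
…
step 7: (28028, 1787)  from 5·(4721,301) + (4423,282)
step 8: (60777, 3875)  from 2·(28028,1787) + (4721,301)
step 9: (88805, 5662)  from 1·(60777,3875) + (28028,1787)
(x₁, y₁) = (88805, 5662);  88805² − 246·5662² = 1 ✓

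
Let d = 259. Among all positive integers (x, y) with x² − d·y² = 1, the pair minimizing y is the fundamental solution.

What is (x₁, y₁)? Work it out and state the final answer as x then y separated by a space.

√259 → a₀=16, period (10,1,2,3,4,3,2,1,10,32); ℓ=10 even so k=9
step 0: (16, 1)  from 16·(1,0) + (0,1)
step 1: (161, 10)  from 10·(16,1) + (1,0)
step 2: (177, 11)  from 1·(161,10) + (16,1)
step 3: (515, 32)  from 2·(177,11) + (161,10)
…
step 5: (7403, 460)  from 4·(1722,107) + (515,32)
step 6: (23931, 1487)  from 3·(7403,460) + (1722,107)
step 7: (55265, 3434)  from 2·(23931,1487) + (7403,460)
step 8: (79196, 4921)  from 1·(55265,3434) + (23931,1487)
step 9: (847225, 52644)  from 10·(79196,4921) + (55265,3434)
(x₁, y₁) = (847225, 52644);  847225² − 259·52644² = 1 ✓

847225 52644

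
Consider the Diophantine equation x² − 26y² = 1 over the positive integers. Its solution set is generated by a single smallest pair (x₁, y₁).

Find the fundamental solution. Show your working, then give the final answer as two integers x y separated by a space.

51 10

√26 → a₀=5, period (10); ℓ=1 odd so k=1
step 0: (5, 1)  from 5·(1,0) + (0,1)
step 1: (51, 10)  from 10·(5,1) + (1,0)
fundamental: x₁=51, y₁=10  (since 2601 − 26·100 = 1)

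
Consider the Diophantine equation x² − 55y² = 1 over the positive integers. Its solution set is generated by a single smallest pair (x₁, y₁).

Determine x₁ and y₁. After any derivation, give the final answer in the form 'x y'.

[7; 2,2,2,14] for √55; ℓ=4 ⇒ convergent index 3
step 0: (7, 1)  from 7·(1,0) + (0,1)
…
step 2: (37, 5)  from 2·(15,2) + (7,1)
step 3: (89, 12)  from 2·(37,5) + (15,2)
→ (89, 12).  Check: 89²=7921, 55·12²=7920, difference 1.

89 12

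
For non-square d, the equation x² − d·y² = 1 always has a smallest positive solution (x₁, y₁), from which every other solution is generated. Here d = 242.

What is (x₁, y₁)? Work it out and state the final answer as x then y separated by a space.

19601 1260

[15; 1,1,3,1,14,1,3,1,1,30] for √242; ℓ=10 ⇒ convergent index 9
i=0: a=15 ⇒ p=15, q=1
…
i=2: a=1 ⇒ p=31, q=2
i=3: a=3 ⇒ p=109, q=7
i=4: a=1 ⇒ p=140, q=9
i=5: a=14 ⇒ p=2069, q=133
i=6: a=1 ⇒ p=2209, q=142
…
i=8: a=1 ⇒ p=10905, q=701
i=9: a=1 ⇒ p=19601, q=1260
(x₁, y₁) = (19601, 1260);  19601² − 242·1260² = 1 ✓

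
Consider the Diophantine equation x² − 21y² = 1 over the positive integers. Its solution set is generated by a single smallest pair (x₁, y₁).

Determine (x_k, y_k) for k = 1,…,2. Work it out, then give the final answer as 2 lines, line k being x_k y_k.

55 12
6049 1320

d=21: √d = [4; 1,1,2,1,1,8] (ℓ=6, even), read p_5/q_5
k=0  a_k=4  p_k/q_k = 4/1
k=1  a_k=1  p_k/q_k = 5/1
k=2  a_k=1  p_k/q_k = 9/2
k=3  a_k=2  p_k/q_k = 23/5
k=4  a_k=1  p_k/q_k = 32/7
k=5  a_k=1  p_k/q_k = 55/12
(x₁, y₁) = (55, 12);  55² − 21·12² = 1 ✓
n=2: (55,12)∘(55,12) = (55·55+21·12·12, 55·12+12·55) = (6049,1320)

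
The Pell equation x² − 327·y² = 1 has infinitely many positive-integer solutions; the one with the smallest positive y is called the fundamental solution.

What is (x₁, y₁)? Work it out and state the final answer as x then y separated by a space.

√327 → a₀=18, period (12,36); ℓ=2 even so k=1
i=0: a=18 ⇒ p=18, q=1
i=1: a=12 ⇒ p=217, q=12
→ (217, 12).  Check: 217²=47089, 327·12²=47088, difference 1.

217 12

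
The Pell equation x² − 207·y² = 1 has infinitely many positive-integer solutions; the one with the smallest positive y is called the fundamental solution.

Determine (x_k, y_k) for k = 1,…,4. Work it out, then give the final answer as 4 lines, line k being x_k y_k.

d=207: √d = [14; 2,1,1,2,1,1,2,28] (ℓ=8, even), read p_7/q_7
a_0=14:  p_0=14·1+0=14,  q_0=14·0+1=1
a_1=2:  p_1=2·14+1=29,  q_1=2·1+0=2
a_2=1:  p_2=1·29+14=43,  q_2=1·2+1=3
a_3=1:  p_3=1·43+29=72,  q_3=1·3+2=5
a_4=2:  p_4=2·72+43=187,  q_4=2·5+3=13
a_5=1:  p_5=1·187+72=259,  q_5=1·13+5=18
a_6=1:  p_6=1·259+187=446,  q_6=1·18+13=31
a_7=2:  p_7=2·446+259=1151,  q_7=2·31+18=80
→ (1151, 80).  Check: 1151²=1324801, 207·80²=1324800, difference 1.
(x_2, y_2) = (1151·1151 + 207·80·80, 1151·80 + 80·1151) = (2649601, 184160)
(x_3, y_3) = (1151·2649601 + 207·80·184160, 1151·184160 + 80·2649601) = (6099380351, 423936240)
(x_4, y_4) = (1151·6099380351 + 207·80·423936240, 1151·423936240 + 80·6099380351) = (14040770918401, 975901040320)

1151 80
2649601 184160
6099380351 423936240
14040770918401 975901040320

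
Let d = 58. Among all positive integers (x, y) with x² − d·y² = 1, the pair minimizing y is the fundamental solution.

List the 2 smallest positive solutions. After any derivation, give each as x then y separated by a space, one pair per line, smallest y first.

√58 → a₀=7, period (1,1,1,1,1,1,14); ℓ=7 odd so k=13
a_0=7:  p_0=7·1+0=7,  q_0=7·0+1=1
a_1=1:  p_1=1·7+1=8,  q_1=1·1+0=1
…
a_3=1:  p_3=1·15+8=23,  q_3=1·2+1=3
…
a_6=1:  p_6=1·61+38=99,  q_6=1·8+5=13
a_7=14:  p_7=14·99+61=1447,  q_7=14·13+8=190
a_8=1:  p_8=1·1447+99=1546,  q_8=1·190+13=203
…
a_10=1:  p_10=1·2993+1546=4539,  q_10=1·393+203=596
…
a_12=1:  p_12=1·7532+4539=12071,  q_12=1·989+596=1585
a_13=1:  p_13=1·12071+7532=19603,  q_13=1·1585+989=2574
(x₁, y₁) = (19603, 2574);  19603² − 58·2574² = 1 ✓
(19603+2574√58)^2 = 768555217 + 100916244√58

19603 2574
768555217 100916244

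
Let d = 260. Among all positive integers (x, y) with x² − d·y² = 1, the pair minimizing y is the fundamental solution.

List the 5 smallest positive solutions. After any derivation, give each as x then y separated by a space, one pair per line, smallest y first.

[16; 8,32] for √260; ℓ=2 ⇒ convergent index 1
a_0=16:  p_0=16·1+0=16,  q_0=16·0+1=1
a_1=8:  p_1=8·16+1=129,  q_1=8·1+0=8
→ (129, 8).  Check: 129²=16641, 260·8²=16640, difference 1.
(x_2, y_2) = (129·129 + 260·8·8, 129·8 + 8·129) = (33281, 2064)
(x_3, y_3) = (129·33281 + 260·8·2064, 129·2064 + 8·33281) = (8586369, 532504)
(x_4, y_4) = (129·8586369 + 260·8·532504, 129·532504 + 8·8586369) = (2215249921, 137383968)
(x_5, y_5) = (129·2215249921 + 260·8·137383968, 129·137383968 + 8·2215249921) = (571525893249, 35444531240)

129 8
33281 2064
8586369 532504
2215249921 137383968
571525893249 35444531240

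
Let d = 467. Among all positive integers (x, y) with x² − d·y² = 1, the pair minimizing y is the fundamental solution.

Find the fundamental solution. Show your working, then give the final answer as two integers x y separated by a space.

√467 → a₀=21, period (1,1,1,1,3,…,1,1,42); ℓ=14 even so k=13
k=0  a_k=21  p_k/q_k = 21/1
k=1  a_k=1  p_k/q_k = 22/1
k=2  a_k=1  p_k/q_k = 43/2
k=3  a_k=1  p_k/q_k = 65/3
k=4  a_k=1  p_k/q_k = 108/5
k=5  a_k=3  p_k/q_k = 389/18
k=6  a_k=3  p_k/q_k = 1275/59
…
k=8  a_k=3  p_k/q_k = 82767/3830
k=9  a_k=3  p_k/q_k = 275465/12747
k=10  a_k=1  p_k/q_k = 358232/16577
k=11  a_k=1  p_k/q_k = 633697/29324
k=12  a_k=1  p_k/q_k = 991929/45901
k=13  a_k=1  p_k/q_k = 1625626/75225
fundamental: x₁=1625626, y₁=75225  (since 2642659891876 − 467·5658800625 = 1)

1625626 75225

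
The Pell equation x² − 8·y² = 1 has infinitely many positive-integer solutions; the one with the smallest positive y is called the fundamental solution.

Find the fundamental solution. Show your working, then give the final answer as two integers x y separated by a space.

3 1

d=8: √d = [2; 1,4] (ℓ=2, even), read p_1/q_1
k=0  a_k=2  p_k/q_k = 2/1
k=1  a_k=1  p_k/q_k = 3/1
→ (3, 1).  Check: 3²=9, 8·1²=8, difference 1.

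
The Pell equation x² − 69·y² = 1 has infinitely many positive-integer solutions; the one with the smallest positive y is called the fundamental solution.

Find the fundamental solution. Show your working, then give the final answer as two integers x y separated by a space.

7775 936

d=69: √d = [8; 3,3,1,4,1,3,3,16] (ℓ=8, even), read p_7/q_7
i=0: a=8 ⇒ p=8, q=1
…
i=2: a=3 ⇒ p=83, q=10
i=3: a=1 ⇒ p=108, q=13
i=4: a=4 ⇒ p=515, q=62
i=5: a=1 ⇒ p=623, q=75
i=6: a=3 ⇒ p=2384, q=287
i=7: a=3 ⇒ p=7775, q=936
(x₁, y₁) = (7775, 936);  7775² − 69·936² = 1 ✓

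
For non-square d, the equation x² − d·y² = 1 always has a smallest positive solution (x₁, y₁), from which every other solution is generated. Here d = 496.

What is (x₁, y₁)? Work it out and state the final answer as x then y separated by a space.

d=496: √d = [22; 3,1,2,4,1,…,1,3,44] (ℓ=16, even), read p_15/q_15
a_0=22:  p_0=22·1+0=22,  q_0=22·0+1=1
…
a_6=1:  p_6=1·1314+1069=2383,  q_6=1·59+48=107
…
a_10=1:  p_10=1·35166+14543=49709,  q_10=1·1579+653=2232
…
a_13=2:  p_13=2·389209+84875=863293,  q_13=2·17476+3811=38763
a_14=1:  p_14=1·863293+389209=1252502,  q_14=1·38763+17476=56239
a_15=3:  p_15=3·1252502+863293=4620799,  q_15=3·56239+38763=207480
fundamental: x₁=4620799, y₁=207480  (since 21351783398401 − 496·43047950400 = 1)

4620799 207480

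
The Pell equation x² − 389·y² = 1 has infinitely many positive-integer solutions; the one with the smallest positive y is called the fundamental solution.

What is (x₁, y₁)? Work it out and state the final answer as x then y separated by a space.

d=389: √d = [19; 1,2,1,1,1,1,2,1,38] (ℓ=9, odd), read p_17/q_17
i=0: a=19 ⇒ p=19, q=1
…
i=2: a=2 ⇒ p=59, q=3
i=3: a=1 ⇒ p=79, q=4
…
i=6: a=1 ⇒ p=355, q=18
i=7: a=2 ⇒ p=927, q=47
i=8: a=1 ⇒ p=1282, q=65
…
i=13: a=1 ⇒ p=353911, q=17944
…
i=15: a=1 ⇒ p=910240, q=46151
i=16: a=2 ⇒ p=2376809, q=120509
i=17: a=1 ⇒ p=3287049, q=166660
→ (3287049, 166660).  Check: 3287049²=10804691128401, 389·166660²=10804691128400, difference 1.

3287049 166660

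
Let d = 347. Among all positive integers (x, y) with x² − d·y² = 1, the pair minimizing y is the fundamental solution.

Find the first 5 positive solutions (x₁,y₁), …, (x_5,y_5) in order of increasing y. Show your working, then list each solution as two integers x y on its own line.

641602 34443
823306252807 44197395372
1056469876826312026 56714274530897445
1355666371822207590758497 72775983935101527618408
1739596510986687599414840072362 93386433689401306371520721787

d=347: √d = [18; 1,1,1,2,4,…,1,1,36] (ℓ=14, even), read p_13/q_13
a_0=18:  p_0=18·1+0=18,  q_0=18·0+1=1
a_1=1:  p_1=1·18+1=19,  q_1=1·1+0=1
…
a_4=2:  p_4=2·56+37=149,  q_4=2·3+2=8
…
a_8=1:  p_8=1·14269+801=15070,  q_8=1·766+43=809
…
a_12=1:  p_12=1·238717+164168=402885,  q_12=1·12815+8813=21628
a_13=1:  p_13=1·402885+238717=641602,  q_13=1·21628+12815=34443
→ (641602, 34443).  Check: 641602²=411653126404, 347·34443²=411653126403, difference 1.
k=2:  x_2 = 641602·641602+347·34443·34443 = 823306252807,  y_2 = 641602·34443+34443·641602 = 44197395372
k=3:  x_3 = 641602·823306252807+347·34443·44197395372 = 1056469876826312026,  y_3 = 641602·44197395372+34443·823306252807 = 56714274530897445
k=4:  x_4 = 641602·1056469876826312026+347·34443·56714274530897445 = 1355666371822207590758497,  y_4 = 641602·56714274530897445+34443·1056469876826312026 = 72775983935101527618408
k=5:  x_5 = 641602·1355666371822207590758497+347·34443·72775983935101527618408 = 1739596510986687599414840072362,  y_5 = 641602·72775983935101527618408+34443·1355666371822207590758497 = 93386433689401306371520721787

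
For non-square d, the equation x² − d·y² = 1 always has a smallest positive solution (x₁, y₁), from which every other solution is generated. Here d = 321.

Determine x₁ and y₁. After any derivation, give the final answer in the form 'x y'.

√321 = [17; 1,10,1,34, …], period ℓ=4 (even) → k=3
i=0: a=17 ⇒ p=17, q=1
…
i=2: a=10 ⇒ p=197, q=11
i=3: a=1 ⇒ p=215, q=12
fundamental: x₁=215, y₁=12  (since 46225 − 321·144 = 1)

215 12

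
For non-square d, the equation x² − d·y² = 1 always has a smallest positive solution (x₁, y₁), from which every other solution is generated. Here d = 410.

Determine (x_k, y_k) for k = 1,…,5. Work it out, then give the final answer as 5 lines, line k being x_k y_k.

81 4
13121 648
2125521 104972
344321281 17004816
55777922001 2754675220

d=410: √d = [20; 4,40] (ℓ=2, even), read p_1/q_1
i=0: a=20 ⇒ p=20, q=1
i=1: a=4 ⇒ p=81, q=4
→ (81, 4).  Check: 81²=6561, 410·4²=6560, difference 1.
n=2: (81,4)∘(81,4) = (81·81+410·4·4, 81·4+4·81) = (13121,648)
n=3: (13121,648)∘(81,4) = (81·13121+410·4·648, 81·648+4·13121) = (2125521,104972)
n=4: (2125521,104972)∘(81,4) = (81·2125521+410·4·104972, 81·104972+4·2125521) = (344321281,17004816)
n=5: (344321281,17004816)∘(81,4) = (81·344321281+410·4·17004816, 81·17004816+4·344321281) = (55777922001,2754675220)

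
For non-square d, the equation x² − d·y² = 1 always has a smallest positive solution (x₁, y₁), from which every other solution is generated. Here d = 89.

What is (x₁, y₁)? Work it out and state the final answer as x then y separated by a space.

500001 53000

d=89: √d = [9; 2,3,3,2,18] (ℓ=5, odd), read p_9/q_9
a_0=9:  p_0=9·1+0=9,  q_0=9·0+1=1
…
a_3=3:  p_3=3·66+19=217,  q_3=3·7+2=23
…
a_6=2:  p_6=2·9217+500=18934,  q_6=2·977+53=2007
a_7=3:  p_7=3·18934+9217=66019,  q_7=3·2007+977=6998
a_8=3:  p_8=3·66019+18934=216991,  q_8=3·6998+2007=23001
a_9=2:  p_9=2·216991+66019=500001,  q_9=2·23001+6998=53000
(x₁, y₁) = (500001, 53000);  500001² − 89·53000² = 1 ✓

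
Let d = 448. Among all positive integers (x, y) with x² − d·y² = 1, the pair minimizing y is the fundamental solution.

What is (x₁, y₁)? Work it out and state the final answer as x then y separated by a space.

√448 → a₀=21, period (6,42); ℓ=2 even so k=1
i=0: a=21 ⇒ p=21, q=1
i=1: a=6 ⇒ p=127, q=6
→ (127, 6).  Check: 127²=16129, 448·6²=16128, difference 1.

127 6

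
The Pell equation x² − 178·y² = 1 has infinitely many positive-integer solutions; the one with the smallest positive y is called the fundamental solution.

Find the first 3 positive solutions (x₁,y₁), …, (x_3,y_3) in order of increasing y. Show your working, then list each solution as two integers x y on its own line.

√178 → a₀=13, period (2,1,12,1,2,26); ℓ=6 even so k=5
i=0: a=13 ⇒ p=13, q=1
…
i=2: a=1 ⇒ p=40, q=3
…
i=4: a=1 ⇒ p=547, q=41
i=5: a=2 ⇒ p=1601, q=120
→ (1601, 120).  Check: 1601²=2563201, 178·120²=2563200, difference 1.
(1601+120√178)^2 = 5126401 + 384240√178
(1601+120√178)^3 = 16414734401 + 1230336360√178

1601 120
5126401 384240
16414734401 1230336360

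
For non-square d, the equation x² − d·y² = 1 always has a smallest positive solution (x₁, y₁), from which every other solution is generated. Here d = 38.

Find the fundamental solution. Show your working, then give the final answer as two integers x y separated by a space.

37 6

√38 → a₀=6, period (6,12); ℓ=2 even so k=1
i=0: a=6 ⇒ p=6, q=1
i=1: a=6 ⇒ p=37, q=6
(x₁, y₁) = (37, 6);  37² − 38·6² = 1 ✓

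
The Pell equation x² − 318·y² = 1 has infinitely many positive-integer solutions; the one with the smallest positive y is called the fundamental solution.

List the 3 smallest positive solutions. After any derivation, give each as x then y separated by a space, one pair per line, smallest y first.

107 6
22897 1284
4899851 274770

d=318: √d = [17; 1,4,1,34] (ℓ=4, even), read p_3/q_3
i=0: a=17 ⇒ p=17, q=1
…
i=2: a=4 ⇒ p=89, q=5
i=3: a=1 ⇒ p=107, q=6
fundamental: x₁=107, y₁=6  (since 11449 − 318·36 = 1)
k=2:  x_2 = 107·107+318·6·6 = 22897,  y_2 = 107·6+6·107 = 1284
k=3:  x_3 = 107·22897+318·6·1284 = 4899851,  y_3 = 107·1284+6·22897 = 274770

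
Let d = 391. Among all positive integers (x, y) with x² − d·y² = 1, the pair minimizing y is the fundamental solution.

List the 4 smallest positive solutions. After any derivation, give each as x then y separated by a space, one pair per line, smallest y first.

d=391: √d = [19; 1,3,2,2,1,…,3,1,38] (ℓ=16, even), read p_15/q_15
a_0=19:  p_0=19·1+0=19,  q_0=19·0+1=1
…
a_9=2:  p_9=2·52519+2709=107747,  q_9=2·2656+137=5449
a_10=1:  p_10=1·107747+52519=160266,  q_10=1·5449+2656=8105
…
a_13=2:  p_13=2·696292+268013=1660597,  q_13=2·35213+13554=83980
a_14=3:  p_14=3·1660597+696292=5678083,  q_14=3·83980+35213=287153
a_15=1:  p_15=1·5678083+1660597=7338680,  q_15=1·287153+83980=371133
(x₁, y₁) = (7338680, 371133);  7338680² − 391·371133² = 1 ✓
n=2: (7338680,371133)∘(7338680,371133) = (7338680·7338680+391·371133·371133, 7338680·371133+371133·7338680) = (107712448284799,5447252648880)
n=3: (107712448284799,5447252648880)∘(7338680,371133) = (7338680·107712448284799+391·371133·5447252648880, 7338680·5447252648880+371133·107712448284799) = (1580934379957370111960,79951288138564985667)
n=4: (1580934379957370111960,79951288138564985667)∘(7338680,371133) = (7338680·1580934379957370111960+391·371133·79951288138564985667, 7338680·79951288138564985667+371133·1580934379957370111960) = (23203943031010998074028940801,1173473838473442730776750240)

7338680 371133
107712448284799 5447252648880
1580934379957370111960 79951288138564985667
23203943031010998074028940801 1173473838473442730776750240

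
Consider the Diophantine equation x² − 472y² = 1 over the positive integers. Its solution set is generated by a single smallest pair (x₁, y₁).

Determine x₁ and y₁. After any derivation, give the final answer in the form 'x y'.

306917 14127

[21; 1,2,1,1,1,…,2,1,42] for √472; ℓ=14 ⇒ convergent index 13
i=0: a=21 ⇒ p=21, q=1
…
i=3: a=1 ⇒ p=87, q=4
…
i=7: a=5 ⇒ p=5779, q=266
i=8: a=4 ⇒ p=24224, q=1115
i=9: a=1 ⇒ p=30003, q=1381
i=10: a=1 ⇒ p=54227, q=2496
i=11: a=1 ⇒ p=84230, q=3877
i=12: a=2 ⇒ p=222687, q=10250
i=13: a=1 ⇒ p=306917, q=14127
fundamental: x₁=306917, y₁=14127  (since 94198044889 − 472·199572129 = 1)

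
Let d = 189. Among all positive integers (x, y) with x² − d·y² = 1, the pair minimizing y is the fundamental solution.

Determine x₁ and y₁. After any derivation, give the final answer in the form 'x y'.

d=189: √d = [13; 1,2,1,26] (ℓ=4, even), read p_3/q_3
step 0: (13, 1)  from 13·(1,0) + (0,1)
step 1: (14, 1)  from 1·(13,1) + (1,0)
step 2: (41, 3)  from 2·(14,1) + (13,1)
step 3: (55, 4)  from 1·(41,3) + (14,1)
(x₁, y₁) = (55, 4);  55² − 189·4² = 1 ✓

55 4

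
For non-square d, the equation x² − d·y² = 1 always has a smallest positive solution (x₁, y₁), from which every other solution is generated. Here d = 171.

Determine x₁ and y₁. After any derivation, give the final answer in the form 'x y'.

170 13

[13; 13,26] for √171; ℓ=2 ⇒ convergent index 1
i=0: a=13 ⇒ p=13, q=1
i=1: a=13 ⇒ p=170, q=13
fundamental: x₁=170, y₁=13  (since 28900 − 171·169 = 1)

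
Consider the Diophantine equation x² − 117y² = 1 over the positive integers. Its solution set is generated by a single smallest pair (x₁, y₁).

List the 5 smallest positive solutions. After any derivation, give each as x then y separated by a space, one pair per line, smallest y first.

d=117: √d = [10; 1,4,2,4,1,20] (ℓ=6, even), read p_5/q_5
a_0=10:  p_0=10·1+0=10,  q_0=10·0+1=1
a_1=1:  p_1=1·10+1=11,  q_1=1·1+0=1
…
a_3=2:  p_3=2·54+11=119,  q_3=2·5+1=11
a_4=4:  p_4=4·119+54=530,  q_4=4·11+5=49
a_5=1:  p_5=1·530+119=649,  q_5=1·49+11=60
fundamental: x₁=649, y₁=60  (since 421201 − 117·3600 = 1)
(649+60√117)^2 = 842401 + 77880√117
(649+60√117)^3 = 1093435849 + 101088180√117
(649+60√117)^4 = 1419278889601 + 131212379760√117
(649+60√117)^5 = 1842222905266249 + 170313567840300√117

649 60
842401 77880
1093435849 101088180
1419278889601 131212379760
1842222905266249 170313567840300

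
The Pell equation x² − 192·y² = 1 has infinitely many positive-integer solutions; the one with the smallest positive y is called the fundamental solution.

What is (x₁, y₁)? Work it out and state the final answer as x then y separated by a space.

d=192: √d = [13; 1,5,1,26] (ℓ=4, even), read p_3/q_3
a_0=13:  p_0=13·1+0=13,  q_0=13·0+1=1
a_1=1:  p_1=1·13+1=14,  q_1=1·1+0=1
a_2=5:  p_2=5·14+13=83,  q_2=5·1+1=6
a_3=1:  p_3=1·83+14=97,  q_3=1·6+1=7
fundamental: x₁=97, y₁=7  (since 9409 − 192·49 = 1)

97 7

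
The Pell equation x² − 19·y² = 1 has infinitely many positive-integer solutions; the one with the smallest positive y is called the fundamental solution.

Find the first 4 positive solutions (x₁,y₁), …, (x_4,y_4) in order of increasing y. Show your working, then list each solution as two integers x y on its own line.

√19 → a₀=4, period (2,1,3,1,2,8); ℓ=6 even so k=5
a_0=4:  p_0=4·1+0=4,  q_0=4·0+1=1
…
a_3=3:  p_3=3·13+9=48,  q_3=3·3+2=11
a_4=1:  p_4=1·48+13=61,  q_4=1·11+3=14
a_5=2:  p_5=2·61+48=170,  q_5=2·14+11=39
fundamental: x₁=170, y₁=39  (since 28900 − 19·1521 = 1)
n=2: (170,39)∘(170,39) = (170·170+19·39·39, 170·39+39·170) = (57799,13260)
n=3: (57799,13260)∘(170,39) = (170·57799+19·39·13260, 170·13260+39·57799) = (19651490,4508361)
n=4: (19651490,4508361)∘(170,39) = (170·19651490+19·39·4508361, 170·4508361+39·19651490) = (6681448801,1532829480)

170 39
57799 13260
19651490 4508361
6681448801 1532829480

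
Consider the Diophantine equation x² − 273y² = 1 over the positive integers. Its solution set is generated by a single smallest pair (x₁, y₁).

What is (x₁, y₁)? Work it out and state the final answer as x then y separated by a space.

727 44

[16; 1,1,10,1,1,32] for √273; ℓ=6 ⇒ convergent index 5
i=0: a=16 ⇒ p=16, q=1
…
i=4: a=1 ⇒ p=380, q=23
i=5: a=1 ⇒ p=727, q=44
(x₁, y₁) = (727, 44);  727² − 273·44² = 1 ✓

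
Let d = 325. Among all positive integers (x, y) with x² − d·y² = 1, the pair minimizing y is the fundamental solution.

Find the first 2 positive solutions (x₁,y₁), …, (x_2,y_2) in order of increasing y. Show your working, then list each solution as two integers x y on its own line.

649 36
842401 46728

[18; 36] for √325; ℓ=1 ⇒ convergent index 1
i=0: a=18 ⇒ p=18, q=1
i=1: a=36 ⇒ p=649, q=36
fundamental: x₁=649, y₁=36  (since 421201 − 325·1296 = 1)
k=2:  x_2 = 649·649+325·36·36 = 842401,  y_2 = 649·36+36·649 = 46728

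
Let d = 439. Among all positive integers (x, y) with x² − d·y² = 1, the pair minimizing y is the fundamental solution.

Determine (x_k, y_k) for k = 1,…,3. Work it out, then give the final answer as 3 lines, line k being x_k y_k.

[20; 1,19,1,40] for √439; ℓ=4 ⇒ convergent index 3
a_0=20:  p_0=20·1+0=20,  q_0=20·0+1=1
…
a_2=19:  p_2=19·21+20=419,  q_2=19·1+1=20
a_3=1:  p_3=1·419+21=440,  q_3=1·20+1=21
(x₁, y₁) = (440, 21);  440² − 439·21² = 1 ✓
(x_2, y_2) = (440·440 + 439·21·21, 440·21 + 21·440) = (387199, 18480)
(x_3, y_3) = (440·387199 + 439·21·18480, 440·18480 + 21·387199) = (340734680, 16262379)

440 21
387199 18480
340734680 16262379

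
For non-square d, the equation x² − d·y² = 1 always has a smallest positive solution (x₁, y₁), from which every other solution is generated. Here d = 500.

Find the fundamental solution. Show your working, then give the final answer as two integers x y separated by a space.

930249 41602

[22; 2,1,3,2,1,…,1,2,44] for √500; ℓ=14 ⇒ convergent index 13
step 0: (22, 1)  from 22·(1,0) + (0,1)
step 1: (45, 2)  from 2·(22,1) + (1,0)
step 2: (67, 3)  from 1·(45,2) + (22,1)
step 3: (246, 11)  from 3·(67,3) + (45,2)
step 4: (559, 25)  from 2·(246,11) + (67,3)
step 5: (805, 36)  from 1·(559,25) + (246,11)
step 6: (1364, 61)  from 1·(805,36) + (559,25)
step 7: (14445, 646)  from 10·(1364,61) + (805,36)
…
step 9: (30254, 1353)  from 1·(15809,707) + (14445,646)
…
step 11: (259205, 11592)  from 3·(76317,3413) + (30254,1353)
step 12: (335522, 15005)  from 1·(259205,11592) + (76317,3413)
step 13: (930249, 41602)  from 2·(335522,15005) + (259205,11592)
(x₁, y₁) = (930249, 41602);  930249² − 500·41602² = 1 ✓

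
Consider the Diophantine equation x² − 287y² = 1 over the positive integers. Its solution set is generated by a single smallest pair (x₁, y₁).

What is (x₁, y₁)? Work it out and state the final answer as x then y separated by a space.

d=287: √d = [16; 1,15,1,32] (ℓ=4, even), read p_3/q_3
a_0=16:  p_0=16·1+0=16,  q_0=16·0+1=1
…
a_2=15:  p_2=15·17+16=271,  q_2=15·1+1=16
a_3=1:  p_3=1·271+17=288,  q_3=1·16+1=17
fundamental: x₁=288, y₁=17  (since 82944 − 287·289 = 1)

288 17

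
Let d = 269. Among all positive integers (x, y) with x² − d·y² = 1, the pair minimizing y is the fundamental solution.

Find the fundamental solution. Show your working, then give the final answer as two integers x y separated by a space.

13449 820

[16; 2,2,32] for √269; ℓ=3 ⇒ convergent index 5
a_0=16:  p_0=16·1+0=16,  q_0=16·0+1=1
…
a_2=2:  p_2=2·33+16=82,  q_2=2·2+1=5
a_3=32:  p_3=32·82+33=2657,  q_3=32·5+2=162
a_4=2:  p_4=2·2657+82=5396,  q_4=2·162+5=329
a_5=2:  p_5=2·5396+2657=13449,  q_5=2·329+162=820
→ (13449, 820).  Check: 13449²=180875601, 269·820²=180875600, difference 1.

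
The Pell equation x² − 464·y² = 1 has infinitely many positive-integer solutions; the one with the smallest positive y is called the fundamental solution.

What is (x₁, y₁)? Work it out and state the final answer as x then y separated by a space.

9801 455

[21; 1,1,5,1,1,1,5,1,1,42] for √464; ℓ=10 ⇒ convergent index 9
a_0=21:  p_0=21·1+0=21,  q_0=21·0+1=1
…
a_2=1:  p_2=1·22+21=43,  q_2=1·1+1=2
…
a_5=1:  p_5=1·280+237=517,  q_5=1·13+11=24
…
a_8=1:  p_8=1·4502+797=5299,  q_8=1·209+37=246
a_9=1:  p_9=1·5299+4502=9801,  q_9=1·246+209=455
(x₁, y₁) = (9801, 455);  9801² − 464·455² = 1 ✓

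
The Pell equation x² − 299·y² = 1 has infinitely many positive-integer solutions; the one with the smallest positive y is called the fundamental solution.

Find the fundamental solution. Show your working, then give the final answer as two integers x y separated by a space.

[17; 3,2,3,34] for √299; ℓ=4 ⇒ convergent index 3
i=0: a=17 ⇒ p=17, q=1
i=1: a=3 ⇒ p=52, q=3
i=2: a=2 ⇒ p=121, q=7
i=3: a=3 ⇒ p=415, q=24
(x₁, y₁) = (415, 24);  415² − 299·24² = 1 ✓

415 24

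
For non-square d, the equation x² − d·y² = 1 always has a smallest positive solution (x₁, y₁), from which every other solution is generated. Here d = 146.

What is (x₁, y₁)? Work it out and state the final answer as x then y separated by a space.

145 12

d=146: √d = [12; 12,24] (ℓ=2, even), read p_1/q_1
k=0  a_k=12  p_k/q_k = 12/1
k=1  a_k=12  p_k/q_k = 145/12
(x₁, y₁) = (145, 12);  145² − 146·12² = 1 ✓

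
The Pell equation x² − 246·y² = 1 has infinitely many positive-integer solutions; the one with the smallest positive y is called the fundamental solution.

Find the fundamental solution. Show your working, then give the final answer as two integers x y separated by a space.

88805 5662

d=246: √d = [15; 1,2,5,1,14,1,5,2,1,30] (ℓ=10, even), read p_9/q_9
i=0: a=15 ⇒ p=15, q=1
…
i=3: a=5 ⇒ p=251, q=16
…
i=8: a=2 ⇒ p=60777, q=3875
i=9: a=1 ⇒ p=88805, q=5662
(x₁, y₁) = (88805, 5662);  88805² − 246·5662² = 1 ✓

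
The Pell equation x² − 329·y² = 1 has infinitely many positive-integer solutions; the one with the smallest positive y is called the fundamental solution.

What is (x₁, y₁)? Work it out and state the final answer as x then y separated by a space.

√329 = [18; 7,4,2,1,1,4,1,1,2,4,7,36, …], period ℓ=12 (even) → k=11
k=0  a_k=18  p_k/q_k = 18/1
…
k=2  a_k=4  p_k/q_k = 526/29
k=3  a_k=2  p_k/q_k = 1179/65
k=4  a_k=1  p_k/q_k = 1705/94
k=5  a_k=1  p_k/q_k = 2884/159
k=6  a_k=4  p_k/q_k = 13241/730
k=7  a_k=1  p_k/q_k = 16125/889
…
k=9  a_k=2  p_k/q_k = 74857/4127
k=10  a_k=4  p_k/q_k = 328794/18127
k=11  a_k=7  p_k/q_k = 2376415/131016
(x₁, y₁) = (2376415, 131016);  2376415² − 329·131016² = 1 ✓

2376415 131016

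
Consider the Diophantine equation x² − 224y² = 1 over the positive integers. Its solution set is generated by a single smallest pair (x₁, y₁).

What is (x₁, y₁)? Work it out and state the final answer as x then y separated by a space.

15 1

√224 → a₀=14, period (1,28); ℓ=2 even so k=1
i=0: a=14 ⇒ p=14, q=1
i=1: a=1 ⇒ p=15, q=1
fundamental: x₁=15, y₁=1  (since 225 − 224·1 = 1)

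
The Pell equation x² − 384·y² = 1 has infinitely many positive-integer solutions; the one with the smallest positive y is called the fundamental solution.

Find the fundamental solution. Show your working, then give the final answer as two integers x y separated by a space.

[19; 1,1,2,9,2,1,1,38] for √384; ℓ=8 ⇒ convergent index 7
i=0: a=19 ⇒ p=19, q=1
i=1: a=1 ⇒ p=20, q=1
…
i=5: a=2 ⇒ p=1940, q=99
i=6: a=1 ⇒ p=2861, q=146
i=7: a=1 ⇒ p=4801, q=245
(x₁, y₁) = (4801, 245);  4801² − 384·245² = 1 ✓

4801 245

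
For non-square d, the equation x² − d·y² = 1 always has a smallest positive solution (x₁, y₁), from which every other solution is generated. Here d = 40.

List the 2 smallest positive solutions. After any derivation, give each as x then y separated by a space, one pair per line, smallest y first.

19 3
721 114

√40 → a₀=6, period (3,12); ℓ=2 even so k=1
a_0=6:  p_0=6·1+0=6,  q_0=6·0+1=1
a_1=3:  p_1=3·6+1=19,  q_1=3·1+0=3
(x₁, y₁) = (19, 3);  19² − 40·3² = 1 ✓
k=2:  x_2 = 19·19+40·3·3 = 721,  y_2 = 19·3+3·19 = 114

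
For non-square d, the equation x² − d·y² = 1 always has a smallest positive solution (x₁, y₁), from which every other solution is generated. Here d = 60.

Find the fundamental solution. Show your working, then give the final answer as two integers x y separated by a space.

d=60: √d = [7; 1,2,1,14] (ℓ=4, even), read p_3/q_3
step 0: (7, 1)  from 7·(1,0) + (0,1)
…
step 2: (23, 3)  from 2·(8,1) + (7,1)
step 3: (31, 4)  from 1·(23,3) + (8,1)
(x₁, y₁) = (31, 4);  31² − 60·4² = 1 ✓

31 4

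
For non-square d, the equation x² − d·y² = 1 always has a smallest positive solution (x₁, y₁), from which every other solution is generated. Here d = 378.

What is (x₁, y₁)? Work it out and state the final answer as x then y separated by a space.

8749 450

[19; 2,3,1,4,1,3,2,38] for √378; ℓ=8 ⇒ convergent index 7
step 0: (19, 1)  from 19·(1,0) + (0,1)
step 1: (39, 2)  from 2·(19,1) + (1,0)
step 2: (136, 7)  from 3·(39,2) + (19,1)
step 3: (175, 9)  from 1·(136,7) + (39,2)
…
step 5: (1011, 52)  from 1·(836,43) + (175,9)
step 6: (3869, 199)  from 3·(1011,52) + (836,43)
step 7: (8749, 450)  from 2·(3869,199) + (1011,52)
(x₁, y₁) = (8749, 450);  8749² − 378·450² = 1 ✓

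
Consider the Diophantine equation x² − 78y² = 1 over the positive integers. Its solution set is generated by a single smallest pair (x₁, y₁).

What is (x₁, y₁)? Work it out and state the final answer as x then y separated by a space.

√78 → a₀=8, period (1,4,1,16); ℓ=4 even so k=3
a_0=8:  p_0=8·1+0=8,  q_0=8·0+1=1
a_1=1:  p_1=1·8+1=9,  q_1=1·1+0=1
a_2=4:  p_2=4·9+8=44,  q_2=4·1+1=5
a_3=1:  p_3=1·44+9=53,  q_3=1·5+1=6
→ (53, 6).  Check: 53²=2809, 78·6²=2808, difference 1.

53 6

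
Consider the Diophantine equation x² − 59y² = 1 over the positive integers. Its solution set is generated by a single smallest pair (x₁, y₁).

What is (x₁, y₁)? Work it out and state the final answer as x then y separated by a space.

530 69

√59 = [7; 1,2,7,2,1,14, …], period ℓ=6 (even) → k=5
step 0: (7, 1)  from 7·(1,0) + (0,1)
step 1: (8, 1)  from 1·(7,1) + (1,0)
step 2: (23, 3)  from 2·(8,1) + (7,1)
step 3: (169, 22)  from 7·(23,3) + (8,1)
step 4: (361, 47)  from 2·(169,22) + (23,3)
step 5: (530, 69)  from 1·(361,47) + (169,22)
fundamental: x₁=530, y₁=69  (since 280900 − 59·4761 = 1)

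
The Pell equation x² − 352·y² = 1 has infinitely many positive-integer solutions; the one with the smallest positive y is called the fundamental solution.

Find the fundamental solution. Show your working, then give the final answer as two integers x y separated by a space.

√352 = [18; 1,3,5,9,5,3,1,36, …], period ℓ=8 (even) → k=7
i=0: a=18 ⇒ p=18, q=1
…
i=3: a=5 ⇒ p=394, q=21
i=4: a=9 ⇒ p=3621, q=193
i=5: a=5 ⇒ p=18499, q=986
i=6: a=3 ⇒ p=59118, q=3151
i=7: a=1 ⇒ p=77617, q=4137
fundamental: x₁=77617, y₁=4137  (since 6024398689 − 352·17114769 = 1)

77617 4137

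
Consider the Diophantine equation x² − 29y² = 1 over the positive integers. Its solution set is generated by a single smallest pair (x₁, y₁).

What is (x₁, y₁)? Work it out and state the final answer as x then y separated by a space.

9801 1820

√29 = [5; 2,1,1,2,10, …], period ℓ=5 (odd) → k=9
a_0=5:  p_0=5·1+0=5,  q_0=5·0+1=1
a_1=2:  p_1=2·5+1=11,  q_1=2·1+0=2
a_2=1:  p_2=1·11+5=16,  q_2=1·2+1=3
…
a_5=10:  p_5=10·70+27=727,  q_5=10·13+5=135
a_6=2:  p_6=2·727+70=1524,  q_6=2·135+13=283
a_7=1:  p_7=1·1524+727=2251,  q_7=1·283+135=418
a_8=1:  p_8=1·2251+1524=3775,  q_8=1·418+283=701
a_9=2:  p_9=2·3775+2251=9801,  q_9=2·701+418=1820
fundamental: x₁=9801, y₁=1820  (since 96059601 − 29·3312400 = 1)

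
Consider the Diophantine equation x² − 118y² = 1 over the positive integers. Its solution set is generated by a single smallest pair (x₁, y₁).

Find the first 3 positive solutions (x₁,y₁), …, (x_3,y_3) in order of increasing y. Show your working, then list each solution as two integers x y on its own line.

306917 28254
188396089777 17343265836
115643925371868101 10645886241146970

[10; 1,6,3,2,10,2,3,6,1,20] for √118; ℓ=10 ⇒ convergent index 9
k=0  a_k=10  p_k/q_k = 10/1
…
k=3  a_k=3  p_k/q_k = 239/22
…
k=5  a_k=10  p_k/q_k = 5779/532
k=6  a_k=2  p_k/q_k = 12112/1115
k=7  a_k=3  p_k/q_k = 42115/3877
k=8  a_k=6  p_k/q_k = 264802/24377
k=9  a_k=1  p_k/q_k = 306917/28254
(x₁, y₁) = (306917, 28254);  306917² − 118·28254² = 1 ✓
(x_2, y_2) = (306917·306917 + 118·28254·28254, 306917·28254 + 28254·306917) = (188396089777, 17343265836)
(x_3, y_3) = (306917·188396089777 + 118·28254·17343265836, 306917·17343265836 + 28254·188396089777) = (115643925371868101, 10645886241146970)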